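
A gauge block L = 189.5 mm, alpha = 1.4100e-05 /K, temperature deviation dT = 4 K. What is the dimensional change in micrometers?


dL = L * alpha * dT
= 189.5 * 1.4100e-05 * 4
= 0.0106878 mm
dL_um = 0.0106878 * 1000 = 10.6878 um

10.6878


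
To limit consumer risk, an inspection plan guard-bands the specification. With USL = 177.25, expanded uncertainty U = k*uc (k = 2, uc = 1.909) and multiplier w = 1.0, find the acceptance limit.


U = k * uc = 2 * 1.909 = 3.818
guard band g = w * U = 1.0 * 3.818 = 3.818
AL = USL - g = 177.25 - 3.818
AL = 173.4320

173.4320


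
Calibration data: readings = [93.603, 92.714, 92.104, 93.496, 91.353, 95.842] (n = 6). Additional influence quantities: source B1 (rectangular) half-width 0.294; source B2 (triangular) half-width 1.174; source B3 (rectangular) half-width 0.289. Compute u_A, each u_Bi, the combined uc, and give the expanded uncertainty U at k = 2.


mean = (93.603 + 92.714 + 92.104 + 93.496 + 91.353 + 95.842) / 6 = 93.18533333
s = sqrt(sum((x - mean)^2)/(n-1)) = 1.554202
u_A = s / sqrt(n) = 1.554202 / sqrt(6) = 0.63450031
u_B1 = 0.294 / sqrt(3) = 0.16974098
u_B2 = 1.174 / sqrt(6) = 0.47928349
u_B3 = 0.289 / sqrt(3) = 0.16685423
uc = sqrt(0.63450031^2 + 0.16974098^2 + 0.47928349^2 + 0.16685423^2) = 0.83003352
U = k * uc = 2 * 0.83003352
U = 1.6601

1.6601


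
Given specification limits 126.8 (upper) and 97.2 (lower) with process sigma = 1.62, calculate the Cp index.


Cp = (USL - LSL) / (6 * sigma)
= (126.8 - 97.2) / (6 * 1.62)
= 29.6000 / 9.7200
= 3.0453

3.0453


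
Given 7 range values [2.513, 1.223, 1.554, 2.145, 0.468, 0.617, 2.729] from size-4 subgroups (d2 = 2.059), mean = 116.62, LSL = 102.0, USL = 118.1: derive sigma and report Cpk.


R_bar = (2.513 + 1.223 + 1.554 + 2.145 + 0.468 + 0.617 + 2.729) / 7 = 1.607
sigma = R_bar / d2 = 1.607 / 2.059 = 0.78047596
Cp = (USL - LSL)/(6*sigma) = (118.1 - 102.0)/(6*0.78047596) = 3.4381
Cpu = (118.1 - 116.62)/(3*0.78047596) = 0.6321
Cpl = (116.62 - 102.0)/(3*0.78047596) = 6.2441
Cpk = min(Cpu, Cpl) = 0.6321

0.6321


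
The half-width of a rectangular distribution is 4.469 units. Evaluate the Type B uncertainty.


u_B = half_width / sqrt(3)
u_B = 4.469 / 1.7320508
u_B = 2.5802

2.5802


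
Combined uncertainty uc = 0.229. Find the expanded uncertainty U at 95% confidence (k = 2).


U = k * uc
U = 2 * 0.229
U = 0.4580

0.4580


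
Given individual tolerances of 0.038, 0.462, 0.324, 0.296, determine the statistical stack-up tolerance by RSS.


RSS = sqrt(0.038^2 + 0.462^2 + 0.324^2 + 0.296^2)
= sqrt(0.40748)
= 0.6383

0.6383


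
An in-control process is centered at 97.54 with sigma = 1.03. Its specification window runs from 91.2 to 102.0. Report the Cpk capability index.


Cpu = (USL - mean) / (3*sigma) = (102.0 - 97.54) / (3*1.03) = 1.4434
Cpl = (mean - LSL) / (3*sigma) = (97.54 - 91.2) / (3*1.03) = 2.0518
Cpk = min(Cpu, Cpl) = 1.4434

1.4434


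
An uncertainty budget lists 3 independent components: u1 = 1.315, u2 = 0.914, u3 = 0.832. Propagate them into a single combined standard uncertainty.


uc = sqrt(1.315^2 + 0.914^2 + 0.832^2)
uc = sqrt(3.256845)
uc = 1.8047

1.8047


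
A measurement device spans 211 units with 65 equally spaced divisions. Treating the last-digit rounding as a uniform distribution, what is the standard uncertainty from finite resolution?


resolution = range / divisions
resolution = 211 / 65 = 3.2461538
u_res = resolution / (2*sqrt(3))
u_res = 3.2461538 / 3.4641016
u_res = 0.9371

0.9371


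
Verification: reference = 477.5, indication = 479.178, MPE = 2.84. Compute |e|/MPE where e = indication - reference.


e = indication - reference = 479.178 - 477.5 = 1.6780
|e| = 1.6780
ratio = |e| / MPE = 1.6780 / 2.84
ratio = 0.5908

0.5908


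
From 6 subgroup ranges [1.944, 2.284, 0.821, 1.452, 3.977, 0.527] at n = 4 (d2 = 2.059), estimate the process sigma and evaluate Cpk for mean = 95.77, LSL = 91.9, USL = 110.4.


R_bar = (1.944 + 2.284 + 0.821 + 1.452 + 3.977 + 0.527) / 6 = 1.8341667
sigma = R_bar / d2 = 1.8341667 / 2.059 = 0.89080461
Cp = (USL - LSL)/(6*sigma) = (110.4 - 91.9)/(6*0.89080461) = 3.4613
Cpu = (110.4 - 95.77)/(3*0.89080461) = 5.4745
Cpl = (95.77 - 91.9)/(3*0.89080461) = 1.4481
Cpk = min(Cpu, Cpl) = 1.4481

1.4481


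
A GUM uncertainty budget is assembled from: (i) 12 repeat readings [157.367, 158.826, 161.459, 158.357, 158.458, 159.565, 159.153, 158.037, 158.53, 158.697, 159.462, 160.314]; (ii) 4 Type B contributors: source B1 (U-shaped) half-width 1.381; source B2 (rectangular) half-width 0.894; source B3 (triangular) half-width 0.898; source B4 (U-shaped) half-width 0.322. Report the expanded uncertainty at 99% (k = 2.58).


mean = (157.367 + 158.826 + 161.459 + 158.357 + 158.458 + 159.565 + 159.153 + 158.037 + 158.53 + 158.697 + 159.462 + 160.314) / 12 = 159.01875
s = sqrt(sum((x - mean)^2)/(n-1)) = 1.0858341
u_A = s / sqrt(n) = 1.0858341 / sqrt(12) = 0.3134533
u_B1 = 1.381 / sqrt(2) = 0.97651446
u_B2 = 0.894 / sqrt(3) = 0.51615114
u_B3 = 0.898 / sqrt(6) = 0.36660696
u_B4 = 0.322 / sqrt(2) = 0.22768838
uc = sqrt(0.3134533^2 + 0.97651446^2 + 0.51615114^2 + 0.36660696^2 + 0.22768838^2) = 1.2265758
U = k * uc = 2.58 * 1.2265758
U = 3.1646

3.1646


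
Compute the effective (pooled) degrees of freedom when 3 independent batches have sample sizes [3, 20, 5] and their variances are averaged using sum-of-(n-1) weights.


nu = sum_i (n_i - 1)
nu = ((3 - 1) + (20 - 1) + (5 - 1))
nu = 2 + 19 + 4
nu = 25

25


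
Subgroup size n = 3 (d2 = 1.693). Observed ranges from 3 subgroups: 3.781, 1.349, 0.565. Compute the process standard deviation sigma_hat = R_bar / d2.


R_bar = (3.781 + 1.349 + 0.565) / 3
R_bar = 5.695 / 3 = 1.8983333
sigma_hat = R_bar / d2 = 1.8983333 / 1.693 = 1.1213

1.1213


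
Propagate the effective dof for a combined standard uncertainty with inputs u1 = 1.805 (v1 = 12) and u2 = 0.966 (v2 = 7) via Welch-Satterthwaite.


uc = sqrt(u1^2 + u2^2) = sqrt(1.805^2 + 0.966^2) = 2.0472374
v_eff = uc^4 / (u1^4/v1 + u2^4/v2)
= 2.0472374^4 / (1.805^4/12 + 0.966^4/7)
= 17.565998 / 1.0089577
v_eff = 17.4100

17.4100


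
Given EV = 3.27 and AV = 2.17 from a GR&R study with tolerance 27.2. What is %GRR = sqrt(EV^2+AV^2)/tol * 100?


GRR = sqrt(EV^2 + AV^2) = sqrt(3.27^2 + 2.17^2) = 3.9245127
%GRR = GRR / tol * 100 = 3.9245127 / 27.2 * 100
%GRR = 14.4284

14.4284


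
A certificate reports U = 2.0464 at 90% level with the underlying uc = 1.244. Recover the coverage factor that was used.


k = U / uc
k = 2.0464 / 1.244
k = 1.645

1.645


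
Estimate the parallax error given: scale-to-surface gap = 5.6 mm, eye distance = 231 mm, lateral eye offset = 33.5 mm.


error = h * offset / d
= 5.6 * 33.5 / 231
= 0.8121

0.8121


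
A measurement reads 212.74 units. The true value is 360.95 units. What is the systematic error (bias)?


Systematic error = measured - true
= 212.74 - 360.95
= -148.2100

-148.2100


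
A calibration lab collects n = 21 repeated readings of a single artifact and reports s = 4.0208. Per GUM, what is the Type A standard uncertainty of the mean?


u_A = s / sqrt(n)
u_A = 4.0208 / sqrt(21)
u_A = 4.0208 / 4.5825757
u_A = 0.8774

0.8774


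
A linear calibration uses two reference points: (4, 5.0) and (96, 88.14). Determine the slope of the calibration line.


slope = (y2 - y1) / (x2 - x1)
= (88.14 - 5.0) / (96 - 4)
= 83.1400 / 92
= 0.9037

0.9037


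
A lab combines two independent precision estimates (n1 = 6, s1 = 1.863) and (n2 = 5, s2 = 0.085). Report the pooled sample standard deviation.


s_p = sqrt(((n1-1)*s1^2 + (n2-1)*s2^2) / (n1+n2-2))
numerator = (6-1)*1.863^2 + (5-1)*0.085^2 = 17.353845 + 0.0289 = 17.382745
denominator = 6 + 5 - 2 = 9
s_p^2 = 17.382745 / 9 = 1.9314161
s_p = sqrt(1.9314161) = 1.3898

1.3898


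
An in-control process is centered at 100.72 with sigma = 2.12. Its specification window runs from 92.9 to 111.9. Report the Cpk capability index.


Cpu = (USL - mean) / (3*sigma) = (111.9 - 100.72) / (3*2.12) = 1.7579
Cpl = (mean - LSL) / (3*sigma) = (100.72 - 92.9) / (3*2.12) = 1.2296
Cpk = min(Cpu, Cpl) = 1.2296

1.2296


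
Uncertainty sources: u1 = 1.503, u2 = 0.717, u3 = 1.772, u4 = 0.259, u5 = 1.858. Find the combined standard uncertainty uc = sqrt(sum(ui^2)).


uc = sqrt(1.503^2 + 0.717^2 + 1.772^2 + 0.259^2 + 1.858^2)
uc = sqrt(9.432327)
uc = 3.0712

3.0712


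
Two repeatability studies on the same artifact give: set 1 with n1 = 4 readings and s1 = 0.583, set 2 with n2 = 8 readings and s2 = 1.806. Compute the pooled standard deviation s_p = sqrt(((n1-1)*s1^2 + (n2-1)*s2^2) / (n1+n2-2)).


s_p = sqrt(((n1-1)*s1^2 + (n2-1)*s2^2) / (n1+n2-2))
numerator = (4-1)*0.583^2 + (8-1)*1.806^2 = 1.019667 + 22.831452 = 23.851119
denominator = 4 + 8 - 2 = 10
s_p^2 = 23.851119 / 10 = 2.3851119
s_p = sqrt(2.3851119) = 1.5444

1.5444


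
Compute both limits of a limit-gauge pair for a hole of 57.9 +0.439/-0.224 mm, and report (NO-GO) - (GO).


GO = nominal - lower_tol (smallest hole = maximum material condition)
GO = 57.9 - 0.224 = 57.676
NO-GO = nominal + upper_tol (largest hole = least material condition)
NO-GO = 57.9 + 0.439 = 58.339
spread = NO-GO - GO = 58.339 - 57.676 = 0.6630

0.6630


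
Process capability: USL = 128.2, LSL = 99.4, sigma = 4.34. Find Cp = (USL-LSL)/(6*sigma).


Cp = (USL - LSL) / (6 * sigma)
= (128.2 - 99.4) / (6 * 4.34)
= 28.8000 / 26.0400
= 1.1060

1.1060


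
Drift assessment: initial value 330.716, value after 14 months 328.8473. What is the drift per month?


rate = (v2 - v1) / months
= (328.8473 - 330.716) / 14
= -1.8687 / 14
= -0.1335

-0.1335


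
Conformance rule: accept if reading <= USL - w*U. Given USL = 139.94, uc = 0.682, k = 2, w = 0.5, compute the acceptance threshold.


U = k * uc = 2 * 0.682 = 1.364
guard band g = w * U = 0.5 * 1.364 = 0.682
AL = USL - g = 139.94 - 0.682
AL = 139.2580

139.2580


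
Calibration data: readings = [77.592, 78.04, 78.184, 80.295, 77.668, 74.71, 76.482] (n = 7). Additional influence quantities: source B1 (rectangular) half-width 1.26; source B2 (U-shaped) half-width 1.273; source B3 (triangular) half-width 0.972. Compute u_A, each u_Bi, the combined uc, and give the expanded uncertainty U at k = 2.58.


mean = (77.592 + 78.04 + 78.184 + 80.295 + 77.668 + 74.71 + 76.482) / 7 = 77.56728571
s = sqrt(sum((x - mean)^2)/(n-1)) = 1.702787
u_A = s / sqrt(n) = 1.702787 / sqrt(7) = 0.64359299
u_B1 = 1.26 / sqrt(3) = 0.72746134
u_B2 = 1.273 / sqrt(2) = 0.90014693
u_B3 = 0.972 / sqrt(6) = 0.39681734
uc = sqrt(0.64359299^2 + 0.72746134^2 + 0.90014693^2 + 0.39681734^2) = 1.38244
U = k * uc = 2.58 * 1.38244
U = 3.5667

3.5667


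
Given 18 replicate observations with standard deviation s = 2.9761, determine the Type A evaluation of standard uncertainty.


u_A = s / sqrt(n)
u_A = 2.9761 / sqrt(18)
u_A = 2.9761 / 4.2426407
u_A = 0.7015

0.7015


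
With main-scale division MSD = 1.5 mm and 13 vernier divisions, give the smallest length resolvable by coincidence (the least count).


LC = MSD / n_div
= 1.5 / 13
= 0.1154

0.1154


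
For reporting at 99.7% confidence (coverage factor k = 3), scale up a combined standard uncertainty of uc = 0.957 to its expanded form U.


U = k * uc
U = 3 * 0.957
U = 2.8710

2.8710


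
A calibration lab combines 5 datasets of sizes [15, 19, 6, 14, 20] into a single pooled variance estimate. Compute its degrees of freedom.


nu = sum_i (n_i - 1)
nu = ((15 - 1) + (19 - 1) + (6 - 1) + (14 - 1) + (20 - 1))
nu = 14 + 18 + 5 + 13 + 19
nu = 69

69


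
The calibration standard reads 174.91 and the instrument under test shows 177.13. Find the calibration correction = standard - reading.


Correction = standard - reading
= 174.91 - 177.13
= -2.2200

-2.2200


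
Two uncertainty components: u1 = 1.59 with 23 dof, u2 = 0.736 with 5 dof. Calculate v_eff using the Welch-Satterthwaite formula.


uc = sqrt(u1^2 + u2^2) = sqrt(1.59^2 + 0.736^2) = 1.7520833
v_eff = uc^4 / (u1^4/v1 + u2^4/v2)
= 1.7520833^4 / (1.59^4/23 + 0.736^4/5)
= 9.4236468 / 0.33656907
v_eff = 27.9991

27.9991


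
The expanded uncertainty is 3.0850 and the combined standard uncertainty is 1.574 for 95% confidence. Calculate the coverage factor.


k = U / uc
k = 3.0850 / 1.574
k = 1.96

1.96


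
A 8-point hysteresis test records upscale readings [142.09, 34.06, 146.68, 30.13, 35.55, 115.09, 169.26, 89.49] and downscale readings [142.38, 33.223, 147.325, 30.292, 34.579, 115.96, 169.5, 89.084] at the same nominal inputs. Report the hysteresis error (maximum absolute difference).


|142.09 - 142.38| = 0.2900
|34.06 - 33.223| = 0.8370
|146.68 - 147.325| = 0.6450
|30.13 - 30.292| = 0.1620
|35.55 - 34.579| = 0.9710
|115.09 - 115.96| = 0.8700
|169.26 - 169.5| = 0.2400
|89.49 - 89.084| = 0.4060
hysteresis = max(diffs) = 0.9710

0.9710


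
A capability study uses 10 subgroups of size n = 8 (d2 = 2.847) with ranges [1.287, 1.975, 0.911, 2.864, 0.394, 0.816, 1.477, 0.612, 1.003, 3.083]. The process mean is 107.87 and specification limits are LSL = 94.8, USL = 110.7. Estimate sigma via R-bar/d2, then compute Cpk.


R_bar = (1.287 + 1.975 + 0.911 + 2.864 + 0.394 + 0.816 + 1.477 + 0.612 + 1.003 + 3.083) / 10 = 1.4422
sigma = R_bar / d2 = 1.4422 / 2.847 = 0.50656832
Cp = (USL - LSL)/(6*sigma) = (110.7 - 94.8)/(6*0.50656832) = 5.2313
Cpu = (110.7 - 107.87)/(3*0.50656832) = 1.8622
Cpl = (107.87 - 94.8)/(3*0.50656832) = 8.6004
Cpk = min(Cpu, Cpl) = 1.8622

1.8622


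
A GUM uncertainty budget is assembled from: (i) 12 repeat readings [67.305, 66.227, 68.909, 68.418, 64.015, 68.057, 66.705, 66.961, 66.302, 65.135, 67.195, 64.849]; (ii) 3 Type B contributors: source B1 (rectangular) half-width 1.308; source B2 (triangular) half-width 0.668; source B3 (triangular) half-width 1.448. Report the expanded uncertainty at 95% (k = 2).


mean = (67.305 + 66.227 + 68.909 + 68.418 + 64.015 + 68.057 + 66.705 + 66.961 + 66.302 + 65.135 + 67.195 + 64.849) / 12 = 66.67316667
s = sqrt(sum((x - mean)^2)/(n-1)) = 1.4712392
u_A = s / sqrt(n) = 1.4712392 / sqrt(12) = 0.42471017
u_B1 = 1.308 / sqrt(3) = 0.75517415
u_B2 = 0.668 / sqrt(6) = 0.27270986
u_B3 = 1.448 / sqrt(6) = 0.59114352
uc = sqrt(0.42471017^2 + 0.75517415^2 + 0.27270986^2 + 0.59114352^2) = 1.083738
U = k * uc = 2 * 1.083738
U = 2.1675

2.1675


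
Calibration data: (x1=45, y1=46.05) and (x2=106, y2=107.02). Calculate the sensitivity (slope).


slope = (y2 - y1) / (x2 - x1)
= (107.02 - 46.05) / (106 - 45)
= 60.9700 / 61
= 0.9995

0.9995


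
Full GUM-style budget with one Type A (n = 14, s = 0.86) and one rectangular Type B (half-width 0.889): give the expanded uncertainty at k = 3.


u_A = s / sqrt(n) = 0.86 / sqrt(14) = 0.22984467
u_B = half_width / sqrt(3) = 0.889 / sqrt(3) = 0.51326439
uc = sqrt(u_A^2 + u_B^2) = sqrt(0.22984467^2 + 0.51326439^2) = 0.5623779
U = k * uc = 3 * 0.5623779
U = 1.6871

1.6871


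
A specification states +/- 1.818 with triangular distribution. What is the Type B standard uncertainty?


u_B = half_width / sqrt(6)
u_B = 1.818 / 2.4494897
u_B = 0.7422

0.7422


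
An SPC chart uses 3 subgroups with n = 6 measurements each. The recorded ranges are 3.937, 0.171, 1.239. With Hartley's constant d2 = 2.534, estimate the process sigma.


R_bar = (3.937 + 0.171 + 1.239) / 3
R_bar = 5.347 / 3 = 1.7823333
sigma_hat = R_bar / d2 = 1.7823333 / 2.534 = 0.7034

0.7034


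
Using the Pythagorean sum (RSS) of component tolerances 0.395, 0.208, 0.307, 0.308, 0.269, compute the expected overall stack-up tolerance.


RSS = sqrt(0.395^2 + 0.208^2 + 0.307^2 + 0.308^2 + 0.269^2)
= sqrt(0.460763)
= 0.6788

0.6788


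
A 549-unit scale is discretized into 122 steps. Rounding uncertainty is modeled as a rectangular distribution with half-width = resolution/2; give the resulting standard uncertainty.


resolution = range / divisions
resolution = 549 / 122 = 4.5
u_res = resolution / (2*sqrt(3))
u_res = 4.5 / 3.4641016
u_res = 1.2990

1.2990


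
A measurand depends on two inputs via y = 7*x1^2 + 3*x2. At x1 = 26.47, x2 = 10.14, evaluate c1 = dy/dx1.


y = 7*x1^2 + 3*x2
dy/dx1 = 2*7*x1
Evaluate at x1 = 26.47: c1 = 14 * 26.47
c1 = 370.5800

370.5800


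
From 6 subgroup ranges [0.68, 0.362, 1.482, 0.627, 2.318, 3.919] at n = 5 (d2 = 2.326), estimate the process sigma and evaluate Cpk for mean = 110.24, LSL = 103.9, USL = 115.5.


R_bar = (0.68 + 0.362 + 1.482 + 0.627 + 2.318 + 3.919) / 6 = 1.5646667
sigma = R_bar / d2 = 1.5646667 / 2.326 = 0.6726856
Cp = (USL - LSL)/(6*sigma) = (115.5 - 103.9)/(6*0.6726856) = 2.8741
Cpu = (115.5 - 110.24)/(3*0.6726856) = 2.6065
Cpl = (110.24 - 103.9)/(3*0.6726856) = 3.1416
Cpk = min(Cpu, Cpl) = 2.6065

2.6065


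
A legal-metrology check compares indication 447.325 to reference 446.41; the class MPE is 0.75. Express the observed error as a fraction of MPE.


e = indication - reference = 447.325 - 446.41 = 0.9150
|e| = 0.9150
ratio = |e| / MPE = 0.9150 / 0.75
ratio = 1.2200

1.2200


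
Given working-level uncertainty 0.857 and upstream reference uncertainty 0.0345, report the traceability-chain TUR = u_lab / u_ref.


TUR = u_lab / u_ref
= 0.857 / 0.0345
= 24.8406

24.8406


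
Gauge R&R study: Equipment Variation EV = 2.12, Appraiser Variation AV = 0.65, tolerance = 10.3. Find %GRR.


GRR = sqrt(EV^2 + AV^2) = sqrt(2.12^2 + 0.65^2) = 2.2174084
%GRR = GRR / tol * 100 = 2.2174084 / 10.3 * 100
%GRR = 21.5282

21.5282


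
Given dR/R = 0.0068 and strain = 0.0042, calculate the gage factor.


GF = (dR/R) / epsilon
= 0.0068 / 0.0042
= 1.6190

1.6190


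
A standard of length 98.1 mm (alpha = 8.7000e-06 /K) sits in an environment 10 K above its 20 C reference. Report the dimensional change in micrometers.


dL = L * alpha * dT
= 98.1 * 8.7000e-06 * 10
= 0.0085347 mm
dL_um = 0.0085347 * 1000 = 8.5347 um

8.5347


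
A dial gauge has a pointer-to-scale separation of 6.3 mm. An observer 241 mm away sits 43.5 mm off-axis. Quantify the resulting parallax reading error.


error = h * offset / d
= 6.3 * 43.5 / 241
= 1.1371

1.1371


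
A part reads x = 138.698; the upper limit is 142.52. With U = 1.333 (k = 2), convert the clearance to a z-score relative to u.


u = U / k = 1.333 / 2 = 0.6665
margin = |USL - x| = |142.52 - 138.698| = 3.822
z = margin / u = 3.822 / 0.6665
z = 5.7344

5.7344


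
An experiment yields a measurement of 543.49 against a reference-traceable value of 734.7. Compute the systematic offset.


Systematic error = measured - true
= 543.49 - 734.7
= -191.2100

-191.2100


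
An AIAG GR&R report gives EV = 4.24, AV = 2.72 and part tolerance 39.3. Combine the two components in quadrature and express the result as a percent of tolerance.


GRR = sqrt(EV^2 + AV^2) = sqrt(4.24^2 + 2.72^2) = 5.0374597
%GRR = GRR / tol * 100 = 5.0374597 / 39.3 * 100
%GRR = 12.8180

12.8180


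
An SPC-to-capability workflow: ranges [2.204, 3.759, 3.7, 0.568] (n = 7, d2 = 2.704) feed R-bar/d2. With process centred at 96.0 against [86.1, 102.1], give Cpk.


R_bar = (2.204 + 3.759 + 3.7 + 0.568) / 4 = 2.55775
sigma = R_bar / d2 = 2.55775 / 2.704 = 0.94591346
Cp = (USL - LSL)/(6*sigma) = (102.1 - 86.1)/(6*0.94591346) = 2.8191
Cpu = (102.1 - 96.0)/(3*0.94591346) = 2.1496
Cpl = (96.0 - 86.1)/(3*0.94591346) = 3.4887
Cpk = min(Cpu, Cpl) = 2.1496

2.1496


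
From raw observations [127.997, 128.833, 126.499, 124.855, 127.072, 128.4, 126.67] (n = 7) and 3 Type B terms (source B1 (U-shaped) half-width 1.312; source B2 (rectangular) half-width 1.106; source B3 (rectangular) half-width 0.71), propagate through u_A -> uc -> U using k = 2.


mean = (127.997 + 128.833 + 126.499 + 124.855 + 127.072 + 128.4 + 126.67) / 7 = 127.1894286
s = sqrt(sum((x - mean)^2)/(n-1)) = 1.3557793
u_A = s / sqrt(n) = 1.3557793 / sqrt(7) = 0.51243641
u_B1 = 1.312 / sqrt(2) = 0.9277241
u_B2 = 1.106 / sqrt(3) = 0.6385494
u_B3 = 0.71 / sqrt(3) = 0.40991869
uc = sqrt(0.51243641^2 + 0.9277241^2 + 0.6385494^2 + 0.40991869^2) = 1.303473
U = k * uc = 2 * 1.303473
U = 2.6069

2.6069


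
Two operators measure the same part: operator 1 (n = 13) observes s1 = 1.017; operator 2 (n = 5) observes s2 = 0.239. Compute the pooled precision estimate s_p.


s_p = sqrt(((n1-1)*s1^2 + (n2-1)*s2^2) / (n1+n2-2))
numerator = (13-1)*1.017^2 + (5-1)*0.239^2 = 12.411468 + 0.228484 = 12.639952
denominator = 13 + 5 - 2 = 16
s_p^2 = 12.639952 / 16 = 0.789997
s_p = sqrt(0.789997) = 0.8888

0.8888


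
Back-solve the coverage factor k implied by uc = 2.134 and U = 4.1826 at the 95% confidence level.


k = U / uc
k = 4.1826 / 2.134
k = 1.96

1.96


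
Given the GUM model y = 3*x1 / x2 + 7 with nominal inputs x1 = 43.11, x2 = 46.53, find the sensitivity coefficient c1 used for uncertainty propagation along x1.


y = 3*x1 / x2 + 7
dy/dx1 = 3/x2
Evaluate at x2 = 46.53: c1 = 3 / 46.53
c1 = 0.0645

0.0645


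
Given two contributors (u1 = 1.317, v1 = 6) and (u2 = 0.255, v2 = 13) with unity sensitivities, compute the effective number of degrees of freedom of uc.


uc = sqrt(u1^2 + u2^2) = sqrt(1.317^2 + 0.255^2) = 1.3414597
v_eff = uc^4 / (u1^4/v1 + u2^4/v2)
= 1.3414597^4 / (1.317^4/6 + 0.255^4/13)
= 3.2382511 / 0.50173393
v_eff = 6.4541

6.4541


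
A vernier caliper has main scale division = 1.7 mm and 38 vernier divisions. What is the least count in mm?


LC = MSD / n_div
= 1.7 / 38
= 0.0447

0.0447


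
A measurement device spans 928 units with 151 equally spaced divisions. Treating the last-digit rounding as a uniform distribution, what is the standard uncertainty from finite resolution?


resolution = range / divisions
resolution = 928 / 151 = 6.1456954
u_res = resolution / (2*sqrt(3))
u_res = 6.1456954 / 3.4641016
u_res = 1.7741

1.7741


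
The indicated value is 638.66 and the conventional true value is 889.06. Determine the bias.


Systematic error = measured - true
= 638.66 - 889.06
= -250.4000

-250.4000


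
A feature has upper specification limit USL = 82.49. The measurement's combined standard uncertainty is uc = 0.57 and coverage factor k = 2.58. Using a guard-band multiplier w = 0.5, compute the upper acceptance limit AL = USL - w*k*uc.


U = k * uc = 2.58 * 0.57 = 1.4706
guard band g = w * U = 0.5 * 1.4706 = 0.7353
AL = USL - g = 82.49 - 0.7353
AL = 81.7547

81.7547


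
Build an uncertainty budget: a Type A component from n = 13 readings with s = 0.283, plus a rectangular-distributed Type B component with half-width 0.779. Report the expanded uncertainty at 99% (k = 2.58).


u_A = s / sqrt(n) = 0.283 / sqrt(13) = 0.078490078
u_B = half_width / sqrt(3) = 0.779 / sqrt(3) = 0.44975586
uc = sqrt(u_A^2 + u_B^2) = sqrt(0.078490078^2 + 0.44975586^2) = 0.45655342
U = k * uc = 2.58 * 0.45655342
U = 1.1779

1.1779


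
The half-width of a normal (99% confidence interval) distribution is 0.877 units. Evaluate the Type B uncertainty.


u_B = half_width / 2.576
u_B = 0.877 / 2.576
u_B = 0.3405

0.3405


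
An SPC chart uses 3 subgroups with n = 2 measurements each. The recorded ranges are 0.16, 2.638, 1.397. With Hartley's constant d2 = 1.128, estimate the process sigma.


R_bar = (0.16 + 2.638 + 1.397) / 3
R_bar = 4.195 / 3 = 1.3983333
sigma_hat = R_bar / d2 = 1.3983333 / 1.128 = 1.2397

1.2397


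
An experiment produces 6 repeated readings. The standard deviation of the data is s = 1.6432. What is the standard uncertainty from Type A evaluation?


u_A = s / sqrt(n)
u_A = 1.6432 / sqrt(6)
u_A = 1.6432 / 2.4494897
u_A = 0.6708

0.6708


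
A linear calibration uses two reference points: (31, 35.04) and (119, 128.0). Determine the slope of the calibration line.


slope = (y2 - y1) / (x2 - x1)
= (128.0 - 35.04) / (119 - 31)
= 92.9600 / 88
= 1.0564

1.0564


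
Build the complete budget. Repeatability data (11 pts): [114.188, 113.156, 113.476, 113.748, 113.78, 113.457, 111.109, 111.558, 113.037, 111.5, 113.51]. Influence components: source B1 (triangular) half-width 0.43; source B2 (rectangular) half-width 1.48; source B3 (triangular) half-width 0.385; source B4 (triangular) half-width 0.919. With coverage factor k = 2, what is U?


mean = (114.188 + 113.156 + 113.476 + 113.748 + 113.78 + 113.457 + 111.109 + 111.558 + 113.037 + 111.5 + 113.51) / 11 = 112.9562727
s = sqrt(sum((x - mean)^2)/(n-1)) = 1.057577
u_A = s / sqrt(n) = 1.057577 / sqrt(11) = 0.31887146
u_B1 = 0.43 / sqrt(6) = 0.17554676
u_B2 = 1.48 / sqrt(3) = 0.8544784
u_B3 = 0.385 / sqrt(6) = 0.15717559
u_B4 = 0.919 / sqrt(6) = 0.37518018
uc = sqrt(0.31887146^2 + 0.17554676^2 + 0.8544784^2 + 0.15717559^2 + 0.37518018^2) = 1.0139494
U = k * uc = 2 * 1.0139494
U = 2.0279

2.0279


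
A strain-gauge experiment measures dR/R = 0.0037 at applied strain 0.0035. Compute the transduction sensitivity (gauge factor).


GF = (dR/R) / epsilon
= 0.0037 / 0.0035
= 1.0571

1.0571


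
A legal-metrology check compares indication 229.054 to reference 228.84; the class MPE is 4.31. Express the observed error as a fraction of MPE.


e = indication - reference = 229.054 - 228.84 = 0.2140
|e| = 0.2140
ratio = |e| / MPE = 0.2140 / 4.31
ratio = 0.0497

0.0497


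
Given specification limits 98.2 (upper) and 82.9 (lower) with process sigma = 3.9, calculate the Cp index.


Cp = (USL - LSL) / (6 * sigma)
= (98.2 - 82.9) / (6 * 3.9)
= 15.3000 / 23.4000
= 0.6538

0.6538


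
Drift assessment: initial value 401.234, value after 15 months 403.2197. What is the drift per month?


rate = (v2 - v1) / months
= (403.2197 - 401.234) / 15
= 1.9857 / 15
= 0.1324

0.1324


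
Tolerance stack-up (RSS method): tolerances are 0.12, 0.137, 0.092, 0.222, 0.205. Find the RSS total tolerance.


RSS = sqrt(0.12^2 + 0.137^2 + 0.092^2 + 0.222^2 + 0.205^2)
= sqrt(0.132942)
= 0.3646

0.3646


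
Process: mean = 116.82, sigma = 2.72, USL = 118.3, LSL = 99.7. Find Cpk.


Cpu = (USL - mean) / (3*sigma) = (118.3 - 116.82) / (3*2.72) = 0.1814
Cpl = (mean - LSL) / (3*sigma) = (116.82 - 99.7) / (3*2.72) = 2.0980
Cpk = min(Cpu, Cpl) = 0.1814

0.1814


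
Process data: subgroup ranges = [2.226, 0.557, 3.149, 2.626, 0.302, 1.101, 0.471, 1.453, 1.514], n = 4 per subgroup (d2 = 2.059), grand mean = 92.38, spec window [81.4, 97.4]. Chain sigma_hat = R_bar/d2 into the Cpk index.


R_bar = (2.226 + 0.557 + 3.149 + 2.626 + 0.302 + 1.101 + 0.471 + 1.453 + 1.514) / 9 = 1.4887778
sigma = R_bar / d2 = 1.4887778 / 2.059 = 0.72305867
Cp = (USL - LSL)/(6*sigma) = (97.4 - 81.4)/(6*0.72305867) = 3.6880
Cpu = (97.4 - 92.38)/(3*0.72305867) = 2.3142
Cpl = (92.38 - 81.4)/(3*0.72305867) = 5.0618
Cpk = min(Cpu, Cpl) = 2.3142

2.3142


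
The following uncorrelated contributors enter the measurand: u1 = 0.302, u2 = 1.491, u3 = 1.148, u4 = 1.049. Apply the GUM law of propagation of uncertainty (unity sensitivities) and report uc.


uc = sqrt(0.302^2 + 1.491^2 + 1.148^2 + 1.049^2)
uc = sqrt(4.73259)
uc = 2.1755

2.1755


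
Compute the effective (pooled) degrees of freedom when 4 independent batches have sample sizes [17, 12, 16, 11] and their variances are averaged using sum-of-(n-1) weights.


nu = sum_i (n_i - 1)
nu = ((17 - 1) + (12 - 1) + (16 - 1) + (11 - 1))
nu = 16 + 11 + 15 + 10
nu = 52

52


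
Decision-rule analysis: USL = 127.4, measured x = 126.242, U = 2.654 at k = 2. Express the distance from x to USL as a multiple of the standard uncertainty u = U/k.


u = U / k = 2.654 / 2 = 1.327
margin = |USL - x| = |127.4 - 126.242| = 1.158
z = margin / u = 1.158 / 1.327
z = 0.8726

0.8726


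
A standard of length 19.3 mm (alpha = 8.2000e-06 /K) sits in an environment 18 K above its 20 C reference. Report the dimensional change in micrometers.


dL = L * alpha * dT
= 19.3 * 8.2000e-06 * 18
= 0.0028487 mm
dL_um = 0.0028487 * 1000 = 2.8487 um

2.8487


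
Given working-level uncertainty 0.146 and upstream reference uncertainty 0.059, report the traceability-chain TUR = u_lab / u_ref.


TUR = u_lab / u_ref
= 0.146 / 0.059
= 2.4746

2.4746


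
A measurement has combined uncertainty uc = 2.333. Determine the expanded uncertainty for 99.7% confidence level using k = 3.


U = k * uc
U = 3 * 2.333
U = 6.9990

6.9990


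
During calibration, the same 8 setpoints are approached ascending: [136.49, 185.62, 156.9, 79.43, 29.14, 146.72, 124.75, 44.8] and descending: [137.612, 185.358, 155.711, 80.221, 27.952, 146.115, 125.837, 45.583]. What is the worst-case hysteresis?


|136.49 - 137.612| = 1.1220
|185.62 - 185.358| = 0.2620
|156.9 - 155.711| = 1.1890
|79.43 - 80.221| = 0.7910
|29.14 - 27.952| = 1.1880
|146.72 - 146.115| = 0.6050
|124.75 - 125.837| = 1.0870
|44.8 - 45.583| = 0.7830
hysteresis = max(diffs) = 1.1890

1.1890


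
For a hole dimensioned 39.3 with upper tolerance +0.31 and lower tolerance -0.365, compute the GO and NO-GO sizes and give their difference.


GO = nominal - lower_tol (smallest hole = maximum material condition)
GO = 39.3 - 0.365 = 38.935
NO-GO = nominal + upper_tol (largest hole = least material condition)
NO-GO = 39.3 + 0.31 = 39.61
spread = NO-GO - GO = 39.61 - 38.935 = 0.6750

0.6750


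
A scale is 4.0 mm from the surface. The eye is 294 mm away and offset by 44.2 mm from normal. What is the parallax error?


error = h * offset / d
= 4.0 * 44.2 / 294
= 0.6014

0.6014


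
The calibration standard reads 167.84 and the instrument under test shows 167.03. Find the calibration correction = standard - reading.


Correction = standard - reading
= 167.84 - 167.03
= 0.8100

0.8100


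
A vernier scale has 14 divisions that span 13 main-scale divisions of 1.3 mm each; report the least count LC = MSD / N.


LC = MSD / n_div
= 1.3 / 14
= 0.0929

0.0929


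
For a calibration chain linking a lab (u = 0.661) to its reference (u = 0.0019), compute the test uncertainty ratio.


TUR = u_lab / u_ref
= 0.661 / 0.0019
= 347.8947

347.8947


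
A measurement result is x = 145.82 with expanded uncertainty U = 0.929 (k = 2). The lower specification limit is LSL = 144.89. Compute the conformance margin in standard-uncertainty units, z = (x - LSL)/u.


u = U / k = 0.929 / 2 = 0.4645
margin = |LSL - x| = |144.89 - 145.82| = 0.93
z = margin / u = 0.93 / 0.4645
z = 2.0022

2.0022


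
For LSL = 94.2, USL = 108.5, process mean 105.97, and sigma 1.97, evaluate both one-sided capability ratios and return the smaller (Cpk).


Cpu = (USL - mean) / (3*sigma) = (108.5 - 105.97) / (3*1.97) = 0.4281
Cpl = (mean - LSL) / (3*sigma) = (105.97 - 94.2) / (3*1.97) = 1.9915
Cpk = min(Cpu, Cpl) = 0.4281

0.4281


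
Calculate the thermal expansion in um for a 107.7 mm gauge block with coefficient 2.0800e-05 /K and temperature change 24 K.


dL = L * alpha * dT
= 107.7 * 2.0800e-05 * 24
= 0.0537638 mm
dL_um = 0.0537638 * 1000 = 53.7638 um

53.7638


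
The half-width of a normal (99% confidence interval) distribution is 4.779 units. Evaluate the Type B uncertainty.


u_B = half_width / 2.576
u_B = 4.779 / 2.576
u_B = 1.8552

1.8552


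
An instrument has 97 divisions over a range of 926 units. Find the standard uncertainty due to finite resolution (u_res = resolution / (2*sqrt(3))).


resolution = range / divisions
resolution = 926 / 97 = 9.5463918
u_res = resolution / (2*sqrt(3))
u_res = 9.5463918 / 3.4641016
u_res = 2.7558

2.7558


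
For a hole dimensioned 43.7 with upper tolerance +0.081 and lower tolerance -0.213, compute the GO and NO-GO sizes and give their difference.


GO = nominal - lower_tol (smallest hole = maximum material condition)
GO = 43.7 - 0.213 = 43.487
NO-GO = nominal + upper_tol (largest hole = least material condition)
NO-GO = 43.7 + 0.081 = 43.781
spread = NO-GO - GO = 43.781 - 43.487 = 0.2940

0.2940


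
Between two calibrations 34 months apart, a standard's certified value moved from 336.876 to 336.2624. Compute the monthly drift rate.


rate = (v2 - v1) / months
= (336.2624 - 336.876) / 34
= -0.6136 / 34
= -0.0180

-0.0180


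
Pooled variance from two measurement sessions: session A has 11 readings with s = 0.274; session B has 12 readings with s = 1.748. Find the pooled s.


s_p = sqrt(((n1-1)*s1^2 + (n2-1)*s2^2) / (n1+n2-2))
numerator = (11-1)*0.274^2 + (12-1)*1.748^2 = 0.75076 + 33.610544 = 34.361304
denominator = 11 + 12 - 2 = 21
s_p^2 = 34.361304 / 21 = 1.6362526
s_p = sqrt(1.6362526) = 1.2792

1.2792


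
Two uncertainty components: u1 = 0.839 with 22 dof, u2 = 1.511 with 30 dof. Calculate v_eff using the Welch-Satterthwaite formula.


uc = sqrt(u1^2 + u2^2) = sqrt(0.839^2 + 1.511^2) = 1.7283061
v_eff = uc^4 / (u1^4/v1 + u2^4/v2)
= 1.7283061^4 / (0.839^4/22 + 1.511^4/30)
= 8.9224198 / 0.19627766
v_eff = 45.4582

45.4582


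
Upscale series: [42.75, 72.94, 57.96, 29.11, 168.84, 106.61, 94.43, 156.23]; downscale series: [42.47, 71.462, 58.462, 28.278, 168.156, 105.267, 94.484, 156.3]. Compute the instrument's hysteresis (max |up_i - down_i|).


|42.75 - 42.47| = 0.2800
|72.94 - 71.462| = 1.4780
|57.96 - 58.462| = 0.5020
|29.11 - 28.278| = 0.8320
|168.84 - 168.156| = 0.6840
|106.61 - 105.267| = 1.3430
|94.43 - 94.484| = 0.0540
|156.23 - 156.3| = 0.0700
hysteresis = max(diffs) = 1.4780

1.4780


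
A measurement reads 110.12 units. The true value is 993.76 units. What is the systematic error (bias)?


Systematic error = measured - true
= 110.12 - 993.76
= -883.6400

-883.6400


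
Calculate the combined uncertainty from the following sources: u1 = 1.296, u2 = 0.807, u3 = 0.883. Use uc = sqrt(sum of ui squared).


uc = sqrt(1.296^2 + 0.807^2 + 0.883^2)
uc = sqrt(3.110554)
uc = 1.7637

1.7637


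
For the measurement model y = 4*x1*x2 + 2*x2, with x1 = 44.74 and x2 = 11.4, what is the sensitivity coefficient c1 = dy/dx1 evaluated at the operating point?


y = 4*x1*x2 + 2*x2
dy/dx1 = 4*x2
Evaluate at x2 = 11.4: c1 = 4 * 11.4
c1 = 45.6000

45.6000


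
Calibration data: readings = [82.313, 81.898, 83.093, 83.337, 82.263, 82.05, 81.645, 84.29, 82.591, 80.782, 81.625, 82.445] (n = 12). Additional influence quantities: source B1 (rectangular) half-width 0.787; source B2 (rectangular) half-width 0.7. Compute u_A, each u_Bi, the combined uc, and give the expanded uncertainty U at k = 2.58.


mean = (82.313 + 81.898 + 83.093 + 83.337 + 82.263 + 82.05 + 81.645 + 84.29 + 82.591 + 80.782 + 81.625 + 82.445) / 12 = 82.361
s = sqrt(sum((x - mean)^2)/(n-1)) = 0.91154155
u_A = s / sqrt(n) = 0.91154155 / sqrt(12) = 0.26313938
u_B1 = 0.787 / sqrt(3) = 0.45437466
u_B2 = 0.7 / sqrt(3) = 0.40414519
uc = sqrt(0.26313938^2 + 0.45437466^2 + 0.40414519^2) = 0.6625949
U = k * uc = 2.58 * 0.6625949
U = 1.7095

1.7095


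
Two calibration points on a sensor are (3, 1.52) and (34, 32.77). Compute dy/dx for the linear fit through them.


slope = (y2 - y1) / (x2 - x1)
= (32.77 - 1.52) / (34 - 3)
= 31.2500 / 31
= 1.0081

1.0081


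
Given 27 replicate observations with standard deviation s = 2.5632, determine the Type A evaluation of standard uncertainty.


u_A = s / sqrt(n)
u_A = 2.5632 / sqrt(27)
u_A = 2.5632 / 5.1961524
u_A = 0.4933

0.4933


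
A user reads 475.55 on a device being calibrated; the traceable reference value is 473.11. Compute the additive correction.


Correction = standard - reading
= 473.11 - 475.55
= -2.4400

-2.4400


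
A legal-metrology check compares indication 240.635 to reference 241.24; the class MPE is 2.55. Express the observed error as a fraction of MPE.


e = indication - reference = 240.635 - 241.24 = -0.6050
|e| = 0.6050
ratio = |e| / MPE = 0.6050 / 2.55
ratio = 0.2373

0.2373


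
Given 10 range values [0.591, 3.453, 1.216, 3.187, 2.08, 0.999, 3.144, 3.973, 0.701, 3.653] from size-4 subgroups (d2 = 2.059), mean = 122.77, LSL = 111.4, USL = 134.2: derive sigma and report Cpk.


R_bar = (0.591 + 3.453 + 1.216 + 3.187 + 2.08 + 0.999 + 3.144 + 3.973 + 0.701 + 3.653) / 10 = 2.2997
sigma = R_bar / d2 = 2.2997 / 2.059 = 1.1169014
Cp = (USL - LSL)/(6*sigma) = (134.2 - 111.4)/(6*1.1169014) = 3.4023
Cpu = (134.2 - 122.77)/(3*1.1169014) = 3.4112
Cpl = (122.77 - 111.4)/(3*1.1169014) = 3.3933
Cpk = min(Cpu, Cpl) = 3.3933

3.3933


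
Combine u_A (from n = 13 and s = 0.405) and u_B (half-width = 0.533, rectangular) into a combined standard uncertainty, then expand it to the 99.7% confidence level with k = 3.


u_A = s / sqrt(n) = 0.405 / sqrt(13) = 0.11232679
u_B = half_width / sqrt(3) = 0.533 / sqrt(3) = 0.30772769
uc = sqrt(u_A^2 + u_B^2) = sqrt(0.11232679^2 + 0.30772769^2) = 0.3275876
U = k * uc = 3 * 0.3275876
U = 0.9828

0.9828


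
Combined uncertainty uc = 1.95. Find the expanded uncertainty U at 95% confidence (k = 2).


U = k * uc
U = 2 * 1.95
U = 3.9000

3.9000


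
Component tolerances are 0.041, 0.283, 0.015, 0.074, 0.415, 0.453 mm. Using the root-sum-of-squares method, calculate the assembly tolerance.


RSS = sqrt(0.041^2 + 0.283^2 + 0.015^2 + 0.074^2 + 0.415^2 + 0.453^2)
= sqrt(0.464905)
= 0.6818

0.6818


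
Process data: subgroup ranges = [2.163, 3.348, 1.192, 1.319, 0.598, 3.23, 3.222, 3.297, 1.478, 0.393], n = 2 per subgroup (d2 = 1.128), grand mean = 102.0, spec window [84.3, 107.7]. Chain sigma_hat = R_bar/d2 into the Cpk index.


R_bar = (2.163 + 3.348 + 1.192 + 1.319 + 0.598 + 3.23 + 3.222 + 3.297 + 1.478 + 0.393) / 10 = 2.024
sigma = R_bar / d2 = 2.024 / 1.128 = 1.7943262
Cp = (USL - LSL)/(6*sigma) = (107.7 - 84.3)/(6*1.7943262) = 2.1735
Cpu = (107.7 - 102.0)/(3*1.7943262) = 1.0589
Cpl = (102.0 - 84.3)/(3*1.7943262) = 3.2881
Cpk = min(Cpu, Cpl) = 1.0589

1.0589


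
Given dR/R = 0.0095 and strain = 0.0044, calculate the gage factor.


GF = (dR/R) / epsilon
= 0.0095 / 0.0044
= 2.1591

2.1591


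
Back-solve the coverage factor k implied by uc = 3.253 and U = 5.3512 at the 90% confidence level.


k = U / uc
k = 5.3512 / 3.253
k = 1.645

1.645


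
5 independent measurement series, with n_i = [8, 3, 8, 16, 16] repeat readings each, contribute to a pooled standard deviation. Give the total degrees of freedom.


nu = sum_i (n_i - 1)
nu = ((8 - 1) + (3 - 1) + (8 - 1) + (16 - 1) + (16 - 1))
nu = 7 + 2 + 7 + 15 + 15
nu = 46

46


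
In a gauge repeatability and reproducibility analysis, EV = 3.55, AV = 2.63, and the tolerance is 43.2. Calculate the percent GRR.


GRR = sqrt(EV^2 + AV^2) = sqrt(3.55^2 + 2.63^2) = 4.4180765
%GRR = GRR / tol * 100 = 4.4180765 / 43.2 * 100
%GRR = 10.2270

10.2270


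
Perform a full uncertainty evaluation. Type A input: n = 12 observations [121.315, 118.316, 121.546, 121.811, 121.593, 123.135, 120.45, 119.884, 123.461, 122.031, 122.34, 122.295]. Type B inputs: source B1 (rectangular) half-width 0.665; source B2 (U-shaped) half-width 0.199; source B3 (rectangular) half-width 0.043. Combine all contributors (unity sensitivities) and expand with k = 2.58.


mean = (121.315 + 118.316 + 121.546 + 121.811 + 121.593 + 123.135 + 120.45 + 119.884 + 123.461 + 122.031 + 122.34 + 122.295) / 12 = 121.51475
s = sqrt(sum((x - mean)^2)/(n-1)) = 1.4183615
u_A = s / sqrt(n) = 1.4183615 / sqrt(12) = 0.4094457
u_B1 = 0.665 / sqrt(3) = 0.38393793
u_B2 = 0.199 / sqrt(2) = 0.14071425
u_B3 = 0.043 / sqrt(3) = 0.024826062
uc = sqrt(0.4094457^2 + 0.38393793^2 + 0.14071425^2 + 0.024826062^2) = 0.57919854
U = k * uc = 2.58 * 0.57919854
U = 1.4943

1.4943


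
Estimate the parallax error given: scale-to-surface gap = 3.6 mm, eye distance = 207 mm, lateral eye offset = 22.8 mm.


error = h * offset / d
= 3.6 * 22.8 / 207
= 0.3965

0.3965


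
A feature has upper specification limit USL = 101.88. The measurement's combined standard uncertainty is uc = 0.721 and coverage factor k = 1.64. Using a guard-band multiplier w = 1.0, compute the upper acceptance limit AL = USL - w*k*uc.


U = k * uc = 1.64 * 0.721 = 1.18244
guard band g = w * U = 1.0 * 1.18244 = 1.18244
AL = USL - g = 101.88 - 1.18244
AL = 100.6976

100.6976


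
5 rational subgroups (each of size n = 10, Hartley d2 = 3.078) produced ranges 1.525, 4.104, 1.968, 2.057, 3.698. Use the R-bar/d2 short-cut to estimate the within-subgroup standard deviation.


R_bar = (1.525 + 4.104 + 1.968 + 2.057 + 3.698) / 5
R_bar = 13.352 / 5 = 2.6704
sigma_hat = R_bar / d2 = 2.6704 / 3.078 = 0.8676

0.8676
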